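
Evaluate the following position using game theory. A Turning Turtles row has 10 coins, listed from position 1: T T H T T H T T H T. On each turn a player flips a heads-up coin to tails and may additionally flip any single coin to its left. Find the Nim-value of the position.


Coins: T T H T T H T T H T
Key fact: a single head at position k behaves exactly like a Nim heap of size k (turning it to T and optionally flipping a coin at j < k corresponds to moving the heap from k to j, or to 0), and heads combine as a disjunctive sum (two heads at the same place would cancel, matching j XOR j = 0). So the Nim-value is the XOR of the 1-indexed positions of the heads.
Face-up positions (1-indexed): [3, 6, 9]
XOR 0 with 3: 0 XOR 3 = 3
XOR 3 with 6: 3 XOR 6 = 5
XOR 5 with 9: 5 XOR 9 = 12
Nim-value = 12

12


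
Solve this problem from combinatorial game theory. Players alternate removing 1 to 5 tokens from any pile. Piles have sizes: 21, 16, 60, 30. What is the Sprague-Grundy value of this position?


Subtraction set: {1, 2, 3, 4, 5}
For this subtraction set, G(n) = n mod 6 (period = max + 1 = 6).
Pile 1 (size 21): G(21) = 21 mod 6 = 3
Pile 2 (size 16): G(16) = 16 mod 6 = 4
Pile 3 (size 60): G(60) = 60 mod 6 = 0
Pile 4 (size 30): G(30) = 30 mod 6 = 0
Total Grundy value = XOR of all: 3 XOR 4 XOR 0 XOR 0 = 7

7


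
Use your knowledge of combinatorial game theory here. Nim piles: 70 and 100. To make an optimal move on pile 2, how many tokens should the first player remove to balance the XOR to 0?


Piles: 70 and 100
Current XOR: 70 XOR 100 = 34 (non-zero, so this is an N-position).
To make the XOR zero, we need to find a move that balances the piles.
For pile 2 (size 100): target = 100 XOR 34 = 70
We reduce pile 2 from 100 to 70.
Tokens removed: 100 - 70 = 30
Verification: 70 XOR 70 = 0

30


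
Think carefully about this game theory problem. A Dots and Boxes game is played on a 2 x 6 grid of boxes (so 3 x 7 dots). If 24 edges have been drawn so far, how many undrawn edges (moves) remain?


Grid: 2 x 6 boxes, i.e. 3 rows and 7 columns of dots.
Horizontal edges: (rows + 1) * cols = 3 * 6 = 18
Vertical edges: rows * (cols + 1) = 2 * 7 = 14
Total edges: 18 + 14 = 32
Edges drawn: 24
Remaining: 32 - 24 = 8

8


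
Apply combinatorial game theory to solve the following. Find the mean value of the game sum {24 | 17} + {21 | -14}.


G1 = {24 | 17}, G2 = {21 | -14}
Each is a switch {a | b} with numbers a > b; its mean value is (a + b)/2, and mean value is additive over game sums: m(G1 + G2) = m(G1) + m(G2).
Mean of G1 = (24 + (17))/2 = 41/2 = 41/2
Mean of G2 = (21 + (-14))/2 = 7/2 = 7/2
Mean of G1 + G2 = 41/2 + 7/2 = 24

24


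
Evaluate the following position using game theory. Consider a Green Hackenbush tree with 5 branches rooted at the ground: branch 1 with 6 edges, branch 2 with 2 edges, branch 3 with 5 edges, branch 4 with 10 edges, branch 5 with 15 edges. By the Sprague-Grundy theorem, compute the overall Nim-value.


The tree has 5 branches from the ground vertex.
In Green Hackenbush, the Nim-value of a simple path of length k is k.
Branch 1: length 6, Nim-value = 6
Branch 2: length 2, Nim-value = 2
Branch 3: length 5, Nim-value = 5
Branch 4: length 10, Nim-value = 10
Branch 5: length 15, Nim-value = 15
Total Nim-value = XOR of all branch values:
0 XOR 6 = 6
6 XOR 2 = 4
4 XOR 5 = 1
1 XOR 10 = 11
11 XOR 15 = 4
Nim-value of the tree = 4

4


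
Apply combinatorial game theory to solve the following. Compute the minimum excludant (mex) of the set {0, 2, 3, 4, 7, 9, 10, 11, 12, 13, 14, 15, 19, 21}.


Set = {0, 2, 3, 4, 7, 9, 10, 11, 12, 13, 14, 15, 19, 21}
0 is in the set.
1 is NOT in the set. This is the mex.
mex = 1

1


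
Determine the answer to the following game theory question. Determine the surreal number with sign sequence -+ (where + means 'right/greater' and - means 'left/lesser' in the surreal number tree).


Sign expansion: -+
Rule: track bounds (lo, hi), initially (-inf, +inf). On '+', the current value becomes lo and we move to the simplest number in (value, hi): value + 1 if hi = +inf, otherwise the midpoint (value + hi)/2. On '-', the current value becomes hi and we move to value - 1 if lo = -inf, otherwise the midpoint (lo + value)/2.
Start at 0.
Step 1: sign = -, move left. Bounds: (-inf, 0). Value = -1
Step 2: sign = +, move right. Bounds: (-1, 0). Value = -1/2
The surreal number with sign expansion -+ is -1/2.

-1/2


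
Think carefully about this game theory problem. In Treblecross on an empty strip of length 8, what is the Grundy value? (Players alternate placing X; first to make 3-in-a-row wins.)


Treblecross: place X on empty cells; 3-in-a-row wins.
Playing within two cells of an existing X lets the opponent win at once, so sensible play treats the cells i-2..i+2 around each X as dead. The player left with no safe cell loses, so this is a normal-play take-away game on strips of safe cells.
Placing X at cell i (0-indexed) of a strip of k safe cells leaves independent strips of sizes max(0, i-2) and max(0, k-i-3). Hence G(k) = mex{ G(max(0,i-2)) XOR G(max(0,k-i-3)) : 0 <= i < k }, with G(0) = 0.
G(1): splits (0,0):0^0=0 -> mex({0}) = 1
G(2): splits (0,0):0^0=0 -> mex({0}) = 1
G(3): splits (0,0):0^0=0 -> mex({0}) = 1
G(4): splits (0,1):0^1=1 (0,0):0^0=0 -> mex({0, 1}) = 2
G(5): splits (0,2):0^1=1 (0,1):0^1=1 (0,0):0^0=0 -> mex({0, 1}) = 2
G(6) = mex({1}) = 0
G(7) = mex({0, 1, 2}) = 3
G(8) = mex({0, 1, 2}) = 3
Therefore G(8) = 3.

3


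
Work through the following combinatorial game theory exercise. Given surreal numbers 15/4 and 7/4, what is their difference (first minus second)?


x = 15/4, y = 7/4
Converting to common denominator: 4
x = 15/4, y = 7/4
x - y = 15/4 - 7/4 = 2

2


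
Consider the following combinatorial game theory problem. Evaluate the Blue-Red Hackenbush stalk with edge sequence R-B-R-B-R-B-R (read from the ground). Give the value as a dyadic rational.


Edges (from ground): R-B-R-B-R-B-R
By Berlekamp's sign-expansion rule, a Blue-Red Hackenbush stalk has the value of the surreal number whose sign sequence is the edge sequence with B -> + and R -> -.
Sign sequence: -+-+-+-
Trace the sign expansion in the surreal number tree, starting from 0:
Edge 1: R (sign -) -> bounds (-inf, 0), value = -1
Edge 2: B (sign +) -> bounds (-1, 0), value = -1/2
Edge 3: R (sign -) -> bounds (-1, -1/2), value = -3/4
Edge 4: B (sign +) -> bounds (-3/4, -1/2), value = -5/8
Edge 5: R (sign -) -> bounds (-3/4, -5/8), value = -11/16
Edge 6: B (sign +) -> bounds (-11/16, -5/8), value = -21/32
Edge 7: R (sign -) -> bounds (-11/16, -21/32), value = -43/64
Game value = -43/64

-43/64


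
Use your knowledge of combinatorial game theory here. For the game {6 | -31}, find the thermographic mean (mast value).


Game = {6 | -31}, a switch {a | b} with numbers a > b.
Its thermograph has left wall a - t and right wall b + t, which meet at t = (a - b)/2, where both equal (a + b)/2. So the mast (mean value) is at (a + b)/2.
Mean = (6 + (-31))/2 = -25/2 = -25/2

-25/2


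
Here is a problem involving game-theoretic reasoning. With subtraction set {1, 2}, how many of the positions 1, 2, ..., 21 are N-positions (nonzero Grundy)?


Subtraction set S = {1, 2}, so G(n) = n mod 3.
G(n) = 0 when n is a multiple of 3.
Multiples of 3 in [1, 21]: 7
N-positions (nonzero Grundy) = 21 - 7 = 14

14


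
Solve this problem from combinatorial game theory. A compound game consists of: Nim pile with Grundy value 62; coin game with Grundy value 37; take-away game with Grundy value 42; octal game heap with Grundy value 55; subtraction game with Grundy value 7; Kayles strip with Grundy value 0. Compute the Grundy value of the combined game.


By the Sprague-Grundy theorem, the Grundy value of a sum of games is the XOR of individual Grundy values.
Nim pile: Grundy value = 62. Running XOR: 0 XOR 62 = 62
coin game: Grundy value = 37. Running XOR: 62 XOR 37 = 27
take-away game: Grundy value = 42. Running XOR: 27 XOR 42 = 49
octal game heap: Grundy value = 55. Running XOR: 49 XOR 55 = 6
subtraction game: Grundy value = 7. Running XOR: 6 XOR 7 = 1
Kayles strip: Grundy value = 0. Running XOR: 1 XOR 0 = 1
The combined Grundy value is 1.

1


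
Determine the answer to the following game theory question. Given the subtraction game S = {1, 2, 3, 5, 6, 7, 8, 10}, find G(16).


The subtraction set is S = {1, 2, 3, 5, 6, 7, 8, 10}.
G(k) = mex{ G(k - s) : s in S, s <= k }. We compute iteratively: G(0) = 0.
G(1) = mex({0}) = 1
G(2) = mex({0, 1}) = 2
G(3) = mex({0, 1, 2}) = 3
G(4) = mex({1, 2, 3}) = 0
G(5) = mex({0, 2, 3}) = 1
G(6) = mex({0, 1, 3}) = 2
G(7) = mex({0, 1, 2}) = 3
G(8) = mex({0, 1, 2, 3}) = 4
G(9) = mex({0, 1, 2, 3, 4}) = 5
G(10) = mex({0, 1, 2, 3, 4, 5}) = 6
G(11) = mex({0, 1, 2, 3, 4, 5, 6}) = 7
G(12) = mex({0, 1, 2, 3, 5, 6, 7}) = 4
G(13) = mex({1, 2, 3, 4, 6, 7}) = 0
G(14) = mex({0, 2, 3, 4, 5, 7}) = 1
G(15) = mex({0, 1, 3, 4, 5, 6}) = 2
G(16) = mex({0, 1, 2, 4, 5, 6, 7}) = 3
Therefore G(16) = 3.

3


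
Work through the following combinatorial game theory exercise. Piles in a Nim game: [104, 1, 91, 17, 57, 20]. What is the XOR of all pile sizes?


We need the XOR (exclusive or) of all pile sizes.
After XOR-ing pile 1 (size 104): 0 XOR 104 = 104
After XOR-ing pile 2 (size 1): 104 XOR 1 = 105
After XOR-ing pile 3 (size 91): 105 XOR 91 = 50
After XOR-ing pile 4 (size 17): 50 XOR 17 = 35
After XOR-ing pile 5 (size 57): 35 XOR 57 = 26
After XOR-ing pile 6 (size 20): 26 XOR 20 = 14
The Nim-value of this position is 14.

14


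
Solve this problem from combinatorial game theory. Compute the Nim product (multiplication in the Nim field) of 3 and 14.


Nim multiplication is bilinear over XOR: (u XOR v) * w = (u*w) XOR (v*w).
So we split each operand into its bit components and XOR the pairwise Nim products.
3 = 1 + 2 (as XOR of powers of 2).
14 = 2 + 4 + 8 (as XOR of powers of 2).
Using the standard Nim-product table on single bits:
  2*2 = 3,   2*4 = 8,   2*8 = 12,
  4*4 = 6,   4*8 = 11,  8*8 = 13,
and  1*x = x (identity), k*l = l*k (commutative).
Pairwise Nim products:
  1 * 2 = 2
  1 * 4 = 4
  1 * 8 = 8
  2 * 2 = 3
  2 * 4 = 8
  2 * 8 = 12
XOR them: 2 XOR 4 XOR 8 XOR 3 XOR 8 XOR 12 = 9.
Result: 3 * 14 = 9 (in Nim).

9


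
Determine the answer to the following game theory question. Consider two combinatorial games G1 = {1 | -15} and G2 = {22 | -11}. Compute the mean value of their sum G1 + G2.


G1 = {1 | -15}, G2 = {22 | -11}
Each is a switch {a | b} with numbers a > b; its mean value is (a + b)/2, and mean value is additive over game sums: m(G1 + G2) = m(G1) + m(G2).
Mean of G1 = (1 + (-15))/2 = -14/2 = -7
Mean of G2 = (22 + (-11))/2 = 11/2 = 11/2
Mean of G1 + G2 = -7 + 11/2 = -3/2

-3/2


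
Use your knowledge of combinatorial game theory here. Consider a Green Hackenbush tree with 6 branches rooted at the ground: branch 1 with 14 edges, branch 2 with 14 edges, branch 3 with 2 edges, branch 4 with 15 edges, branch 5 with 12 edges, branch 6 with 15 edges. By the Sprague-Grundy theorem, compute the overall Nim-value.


The tree has 6 branches from the ground vertex.
In Green Hackenbush, the Nim-value of a simple path of length k is k.
Branch 1: length 14, Nim-value = 14
Branch 2: length 14, Nim-value = 14
Branch 3: length 2, Nim-value = 2
Branch 4: length 15, Nim-value = 15
Branch 5: length 12, Nim-value = 12
Branch 6: length 15, Nim-value = 15
Total Nim-value = XOR of all branch values:
0 XOR 14 = 14
14 XOR 14 = 0
0 XOR 2 = 2
2 XOR 15 = 13
13 XOR 12 = 1
1 XOR 15 = 14
Nim-value of the tree = 14

14


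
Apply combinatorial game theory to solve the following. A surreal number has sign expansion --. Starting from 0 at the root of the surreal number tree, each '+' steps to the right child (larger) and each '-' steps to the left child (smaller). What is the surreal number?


Sign expansion: --
Rule: track bounds (lo, hi), initially (-inf, +inf). On '+', the current value becomes lo and we move to the simplest number in (value, hi): value + 1 if hi = +inf, otherwise the midpoint (value + hi)/2. On '-', the current value becomes hi and we move to value - 1 if lo = -inf, otherwise the midpoint (lo + value)/2.
Start at 0.
Step 1: sign = -, move left. Bounds: (-inf, 0). Value = -1
Step 2: sign = -, move left. Bounds: (-inf, -1). Value = -2
The surreal number with sign expansion -- is -2.

-2


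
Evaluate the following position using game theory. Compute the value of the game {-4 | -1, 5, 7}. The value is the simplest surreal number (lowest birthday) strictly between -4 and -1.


Left options: {-4}, max = -4
Right options: {-1, 5, 7}, min = -1
All options are numbers and max(Left) < min(Right), so by the simplicity theorem the value is the simplest (earliest-born) number strictly between -4 and -1.
Integers -3 through -2 all lie strictly between -4 and -1.
Among integers, the simplest (lowest birthday = smallest |n|; 0 is born on day 0, +-n on day n) is -2.
No non-integer in the interval can be simpler: if x is a non-integer in the interval, then floor(x) or ceil(x) also lies in the interval (the interval contains an integer), and both are proper prefixes of x's sign expansion, i.e. born earlier. So the game value is -2.
Game value = -2

-2


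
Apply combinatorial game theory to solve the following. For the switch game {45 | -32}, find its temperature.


The game is {45 | -32}, a switch {a | b} with numbers a > b.
Cooling {a | b} by t gives {a - t | b + t}, which stops being hot when a - t = b + t, i.e. at t = (a - b)/2. So the temperature of a switch is (a - b)/2.
Temperature = (Left option - Right option) / 2
= (45 - (-32)) / 2
= 77 / 2
= 77/2

77/2


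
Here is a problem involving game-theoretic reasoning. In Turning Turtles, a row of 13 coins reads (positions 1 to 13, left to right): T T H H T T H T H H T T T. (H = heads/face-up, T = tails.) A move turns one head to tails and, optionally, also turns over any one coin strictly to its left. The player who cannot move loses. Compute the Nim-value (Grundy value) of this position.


Coins: T T H H T T H T H H T T T
Key fact: a single head at position k behaves exactly like a Nim heap of size k (turning it to T and optionally flipping a coin at j < k corresponds to moving the heap from k to j, or to 0), and heads combine as a disjunctive sum (two heads at the same place would cancel, matching j XOR j = 0). So the Nim-value is the XOR of the 1-indexed positions of the heads.
Face-up positions (1-indexed): [3, 4, 7, 9, 10]
XOR 0 with 3: 0 XOR 3 = 3
XOR 3 with 4: 3 XOR 4 = 7
XOR 7 with 7: 7 XOR 7 = 0
XOR 0 with 9: 0 XOR 9 = 9
XOR 9 with 10: 9 XOR 10 = 3
Nim-value = 3

3


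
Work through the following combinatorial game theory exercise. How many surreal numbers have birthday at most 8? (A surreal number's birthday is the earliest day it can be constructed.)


Day 0: {|} = 0 is born. Count = 1.
Day n: the number of surreal numbers born by day n is 2^(n+1) - 1.
By day 0: 2^1 - 1 = 1
By day 1: 2^2 - 1 = 3
By day 2: 2^3 - 1 = 7
By day 3: 2^4 - 1 = 15
By day 4: 2^5 - 1 = 31
By day 5: 2^6 - 1 = 63
By day 6: 2^7 - 1 = 127
By day 7: 2^8 - 1 = 255
By day 8: 2^9 - 1 = 511
By day 8: 511 surreal numbers.

511


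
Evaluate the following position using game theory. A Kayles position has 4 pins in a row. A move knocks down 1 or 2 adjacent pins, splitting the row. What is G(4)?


Kayles: a move removes 1 or 2 adjacent pins from a contiguous row.
Removing pins from a row of k leaves two independent rows (a, b) with a + b = k - 1 (one pin) or a + b = k - 2 (two pins); an end removal gives a = 0.
By Sprague-Grundy, G(k) = mex{ G(a) XOR G(b) } over all these splits. G(0) = 0.
G(1): splits (0,0):0^0=0 -> mex({0}) = 1
G(2): splits (0,1):0^1=1 (0,0):0^0=0 -> mex({0, 1}) = 2
G(3): splits (0,2):0^2=2 (1,1):1^1=0 (0,1):0^1=1 -> mex({0, 1, 2}) = 3
G(4): splits (0,3):0^3=3 (1,2):1^2=3 (0,2):0^2=2 (1,1):1^1=0 -> mex({0, 2, 3}) = 1
Therefore G(4) = 1.

1


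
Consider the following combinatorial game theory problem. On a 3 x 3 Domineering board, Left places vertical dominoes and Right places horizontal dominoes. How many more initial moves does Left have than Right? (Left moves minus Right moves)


Board is 3 x 3 (rows x cols).
Left (vertical) placements: (rows-1) * cols = 2 * 3 = 6
Right (horizontal) placements: rows * (cols-1) = 3 * 2 = 6
Advantage = Left - Right = 6 - 6 = 0

0


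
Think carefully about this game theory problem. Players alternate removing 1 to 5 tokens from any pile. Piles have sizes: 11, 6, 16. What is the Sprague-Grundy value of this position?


Subtraction set: {1, 2, 3, 4, 5}
For this subtraction set, G(n) = n mod 6 (period = max + 1 = 6).
Pile 1 (size 11): G(11) = 11 mod 6 = 5
Pile 2 (size 6): G(6) = 6 mod 6 = 0
Pile 3 (size 16): G(16) = 16 mod 6 = 4
Total Grundy value = XOR of all: 5 XOR 0 XOR 4 = 1

1


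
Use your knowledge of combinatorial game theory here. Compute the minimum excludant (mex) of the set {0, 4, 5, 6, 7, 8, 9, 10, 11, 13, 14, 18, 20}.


Set = {0, 4, 5, 6, 7, 8, 9, 10, 11, 13, 14, 18, 20}
0 is in the set.
1 is NOT in the set. This is the mex.
mex = 1

1


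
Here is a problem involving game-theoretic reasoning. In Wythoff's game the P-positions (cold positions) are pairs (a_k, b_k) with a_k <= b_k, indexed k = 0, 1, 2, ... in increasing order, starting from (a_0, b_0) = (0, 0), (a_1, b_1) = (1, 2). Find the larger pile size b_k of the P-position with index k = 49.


By Wythoff's theorem, a_k = floor(k * phi) and b_k = floor(k * phi^2) = a_k + k, where phi = (1 + sqrt(5))/2 is the golden ratio.
phi = (1 + sqrt(5))/2 = 1.618034
phi^2 = phi + 1 = 2.618034
k = 49
k * phi^2 = 49 * 2.618034 = 128.283665
b_49 = floor(k * phi^2) = 128 (check: a_49 + k = 79 + 49 = 128)

128


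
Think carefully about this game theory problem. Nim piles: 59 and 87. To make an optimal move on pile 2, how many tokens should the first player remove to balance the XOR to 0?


Piles: 59 and 87
Current XOR: 59 XOR 87 = 108 (non-zero, so this is an N-position).
To make the XOR zero, we need to find a move that balances the piles.
For pile 2 (size 87): target = 87 XOR 108 = 59
We reduce pile 2 from 87 to 59.
Tokens removed: 87 - 59 = 28
Verification: 59 XOR 59 = 0

28


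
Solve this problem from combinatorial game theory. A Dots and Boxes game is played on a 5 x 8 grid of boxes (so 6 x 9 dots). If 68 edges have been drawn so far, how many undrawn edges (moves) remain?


Grid: 5 x 8 boxes, i.e. 6 rows and 9 columns of dots.
Horizontal edges: (rows + 1) * cols = 6 * 8 = 48
Vertical edges: rows * (cols + 1) = 5 * 9 = 45
Total edges: 48 + 45 = 93
Edges drawn: 68
Remaining: 93 - 68 = 25

25


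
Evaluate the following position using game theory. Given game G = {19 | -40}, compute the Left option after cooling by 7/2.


Original game: {19 | -40} (a switch {a | b} with a > b).
Cooling by t (for t below the temperature (a - b)/2 = 59/2) taxes each move by t: {a | b} cooled by t is {a - t | b + t}.
Cooling amount: t = 7/2
Cooled Left option: 19 - 7/2 = 31/2
Cooled Right option: -40 + 7/2 = -73/2
Cooled game: {31/2 | -73/2}
Left option = 31/2

31/2


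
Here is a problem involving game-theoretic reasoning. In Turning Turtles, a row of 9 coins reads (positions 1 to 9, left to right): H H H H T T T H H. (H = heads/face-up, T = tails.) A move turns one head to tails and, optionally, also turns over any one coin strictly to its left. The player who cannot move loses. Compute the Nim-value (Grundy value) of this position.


Coins: H H H H T T T H H
Key fact: a single head at position k behaves exactly like a Nim heap of size k (turning it to T and optionally flipping a coin at j < k corresponds to moving the heap from k to j, or to 0), and heads combine as a disjunctive sum (two heads at the same place would cancel, matching j XOR j = 0). So the Nim-value is the XOR of the 1-indexed positions of the heads.
Face-up positions (1-indexed): [1, 2, 3, 4, 8, 9]
XOR 0 with 1: 0 XOR 1 = 1
XOR 1 with 2: 1 XOR 2 = 3
XOR 3 with 3: 3 XOR 3 = 0
XOR 0 with 4: 0 XOR 4 = 4
XOR 4 with 8: 4 XOR 8 = 12
XOR 12 with 9: 12 XOR 9 = 5
Nim-value = 5

5


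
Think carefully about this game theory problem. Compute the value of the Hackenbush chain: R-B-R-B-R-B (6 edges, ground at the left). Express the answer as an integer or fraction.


Edges (from ground): R-B-R-B-R-B
By Berlekamp's sign-expansion rule, a Blue-Red Hackenbush stalk has the value of the surreal number whose sign sequence is the edge sequence with B -> + and R -> -.
Sign sequence: -+-+-+
Trace the sign expansion in the surreal number tree, starting from 0:
Edge 1: R (sign -) -> bounds (-inf, 0), value = -1
Edge 2: B (sign +) -> bounds (-1, 0), value = -1/2
Edge 3: R (sign -) -> bounds (-1, -1/2), value = -3/4
Edge 4: B (sign +) -> bounds (-3/4, -1/2), value = -5/8
Edge 5: R (sign -) -> bounds (-3/4, -5/8), value = -11/16
Edge 6: B (sign +) -> bounds (-11/16, -5/8), value = -21/32
Game value = -21/32

-21/32


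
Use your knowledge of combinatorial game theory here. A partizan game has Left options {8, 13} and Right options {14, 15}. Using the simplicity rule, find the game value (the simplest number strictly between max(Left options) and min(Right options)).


Left options: {8, 13}, max = 13
Right options: {14, 15}, min = 14
All options are numbers and max(Left) < min(Right), so by the simplicity theorem the value is the simplest (earliest-born) number strictly between 13 and 14.
No integer lies strictly between 13 and 14, so the value is the dyadic rational m/2^k in the interval with the smallest k (then m odd); search k = 1, 2, ...:
Denominator 2: 27/2 lies strictly between 13 and 14 -- found.
The simplest number in the interval is 27/2.
Game value = 27/2

27/2


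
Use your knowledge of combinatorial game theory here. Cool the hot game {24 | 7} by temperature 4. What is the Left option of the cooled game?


Original game: {24 | 7} (a switch {a | b} with a > b).
Cooling by t (for t below the temperature (a - b)/2 = 17/2) taxes each move by t: {a | b} cooled by t is {a - t | b + t}.
Cooling amount: t = 4
Cooled Left option: 24 - 4 = 20
Cooled Right option: 7 + 4 = 11
Cooled game: {20 | 11}
Left option = 20

20


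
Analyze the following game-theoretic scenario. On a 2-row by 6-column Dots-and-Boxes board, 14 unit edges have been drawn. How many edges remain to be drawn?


Grid: 2 x 6 boxes, i.e. 3 rows and 7 columns of dots.
Horizontal edges: (rows + 1) * cols = 3 * 6 = 18
Vertical edges: rows * (cols + 1) = 2 * 7 = 14
Total edges: 18 + 14 = 32
Edges drawn: 14
Remaining: 32 - 14 = 18

18


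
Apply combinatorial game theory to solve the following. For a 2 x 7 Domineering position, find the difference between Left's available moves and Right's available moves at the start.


Board is 2 x 7 (rows x cols).
Left (vertical) placements: (rows-1) * cols = 1 * 7 = 7
Right (horizontal) placements: rows * (cols-1) = 2 * 6 = 12
Advantage = Left - Right = 7 - 12 = -5

-5


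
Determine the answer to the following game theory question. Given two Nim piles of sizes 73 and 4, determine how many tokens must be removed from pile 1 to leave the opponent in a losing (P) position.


Piles: 73 and 4
Current XOR: 73 XOR 4 = 77 (non-zero, so this is an N-position).
To make the XOR zero, we need to find a move that balances the piles.
For pile 1 (size 73): target = 73 XOR 77 = 4
We reduce pile 1 from 73 to 4.
Tokens removed: 73 - 4 = 69
Verification: 4 XOR 4 = 0

69


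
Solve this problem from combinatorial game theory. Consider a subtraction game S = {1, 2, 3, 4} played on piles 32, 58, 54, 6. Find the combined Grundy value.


Subtraction set: {1, 2, 3, 4}
For this subtraction set, G(n) = n mod 5 (period = max + 1 = 5).
Pile 1 (size 32): G(32) = 32 mod 5 = 2
Pile 2 (size 58): G(58) = 58 mod 5 = 3
Pile 3 (size 54): G(54) = 54 mod 5 = 4
Pile 4 (size 6): G(6) = 6 mod 5 = 1
Total Grundy value = XOR of all: 2 XOR 3 XOR 4 XOR 1 = 4

4


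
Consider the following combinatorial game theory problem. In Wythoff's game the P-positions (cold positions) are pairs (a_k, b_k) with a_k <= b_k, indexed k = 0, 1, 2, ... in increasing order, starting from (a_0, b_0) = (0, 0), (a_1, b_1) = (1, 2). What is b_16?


By Wythoff's theorem, a_k = floor(k * phi) and b_k = floor(k * phi^2) = a_k + k, where phi = (1 + sqrt(5))/2 is the golden ratio.
phi = (1 + sqrt(5))/2 = 1.618034
phi^2 = phi + 1 = 2.618034
k = 16
k * phi^2 = 16 * 2.618034 = 41.888544
b_16 = floor(k * phi^2) = 41 (check: a_16 + k = 25 + 16 = 41)

41


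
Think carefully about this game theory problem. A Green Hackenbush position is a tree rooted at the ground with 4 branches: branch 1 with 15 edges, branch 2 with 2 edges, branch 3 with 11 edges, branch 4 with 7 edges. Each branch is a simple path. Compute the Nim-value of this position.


The tree has 4 branches from the ground vertex.
In Green Hackenbush, the Nim-value of a simple path of length k is k.
Branch 1: length 15, Nim-value = 15
Branch 2: length 2, Nim-value = 2
Branch 3: length 11, Nim-value = 11
Branch 4: length 7, Nim-value = 7
Total Nim-value = XOR of all branch values:
0 XOR 15 = 15
15 XOR 2 = 13
13 XOR 11 = 6
6 XOR 7 = 1
Nim-value of the tree = 1

1


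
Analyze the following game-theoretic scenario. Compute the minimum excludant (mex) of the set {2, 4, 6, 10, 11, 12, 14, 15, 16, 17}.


Set = {2, 4, 6, 10, 11, 12, 14, 15, 16, 17}
0 is NOT in the set. This is the mex.
mex = 0

0


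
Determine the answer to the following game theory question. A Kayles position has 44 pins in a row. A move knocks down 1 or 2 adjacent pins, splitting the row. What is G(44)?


Kayles: a move removes 1 or 2 adjacent pins from a contiguous row.
Removing pins from a row of k leaves two independent rows (a, b) with a + b = k - 1 (one pin) or a + b = k - 2 (two pins); an end removal gives a = 0.
By Sprague-Grundy, G(k) = mex{ G(a) XOR G(b) } over all these splits. G(0) = 0.
G(1): splits (0,0):0^0=0 -> mex({0}) = 1
G(2): splits (0,1):0^1=1 (0,0):0^0=0 -> mex({0, 1}) = 2
G(3): splits (0,2):0^2=2 (1,1):1^1=0 (0,1):0^1=1 -> mex({0, 1, 2}) = 3
G(4): splits (0,3):0^3=3 (1,2):1^2=3 (0,2):0^2=2 (1,1):1^1=0 -> mex({0, 2, 3}) = 1
G(5): splits (0,4):0^1=1 (1,3):1^3=2 (2,2):2^2=0 (0,3):0^3=3 (1,2):1^2=3 -> mex({0, 1, 2, 3}) = 4
G(6) = mex({0, 1, 2, 4}) = 3
G(7) = mex({0, 1, 3, 4, 5}) = 2
G(8) = mex({0, 2, 3, 5, 6}) = 1
G(9) = mex({0, 1, 2, 3, 6, 7}) = 4
G(10) = mex({0, 1, 3, 4, 5, 7}) = 2
G(11) = mex({0, 1, 2, 3, 4, 5}) = 6
G(12) = mex({0, 1, 2, 3, 5, 6, 7}) = 4
G(13) = mex({0, 2, 3, 4, 6, 7}) = 1
G(14) = mex({0, 1, 4, 5, 6, 7}) = 2
G(15) = mex({0, 1, 2, 3, 4, 5, 6}) = 7
G(16) = mex({0, 2, 3, 5, 6, 7}) = 1
G(17) = mex({0, 1, 2, 3, 5, 6, 7}) = 4
G(18) = mex({0, 1, 2, 4, 5, 6}) = 3
G(19) = mex({0, 1, 3, 4, 5, 7}) = 2
G(20) = mex({0, 2, 3, 4, 5, 6, 7}) = 1
G(21) = mex({0, 1, 2, 3, 5, 6, 7}) = 4
G(22) = mex({0, 1, 2, 3, 4, 5, 7}) = 6
G(23) = mex({0, 1, 2, 3, 4, 5, 6}) = 7
G(24) = mex({0, 1, 2, 3, 5, 6, 7}) = 4
G(25) = mex({0, 2, 3, 4, 6, 7}) = 1
G(26) = mex({0, 1, 3, 4, 5, 6, 7}) = 2
G(27) = mex({0, 1, 2, 3, 4, 5, 6, 7}) = 8
G(28) = mex({0, 1, 2, 3, 4, 6, 7, 8}) = 5
G(29) = mex({0, 1, 2, 3, 5, 6, 7, 8, 9}) = 4
G(30) = mex({0, 1, 2, 3, 4, 5, 6, 9, 10}) = 7
G(31) = mex({0, 1, 3, 4, 5, 7, 10, 11}) = 2
G(32) = mex({0, 2, 3, 4, 5, 6, 7, 9, 11}) = 1
G(33) = mex({0, 1, 2, 3, 4, 5, 6, 7, 9, 12}) = 8
G(34) = mex({0, 1, 2, 3, 4, 5, 7, 8, 11, 12}) = 6
G(35) = mex({0, 1, 2, 3, 4, 5, 6, 8, 9, 10, 11}) = 7
G(36) = mex({0, 1, 2, 3, 5, 6, 7, 9, 10}) = 4
G(37) = mex({0, 2, 3, 4, 6, 7, 9, 10, 11, 12}) = 1
G(38) = mex({0, 1, 3, 4, 5, 6, 7, 9, 10, 11, 12}) = 2
G(39) = mex({0, 1, 2, 4, 5, 6, 7, 9, 10, 12, 14}) = 3
G(40) = mex({0, 2, 3, 4, 6, 7, 11, 12, 14}) = 1
G(41) = mex({0, 1, 2, 3, 5, 6, 7, 9, 10, 11, 12}) = 4
G(42) = mex({0, 1, 2, 3, 4, 5, 6, 9, 10}) = 7
G(43) = mex({0, 1, 3, 4, 5, 7, 9, 10, 12, 15}) = 2
G(44) = mex({0, 2, 3, 4, 5, 6, 7, 9, 10, 12, 15}) = 1
Therefore G(44) = 1.

1


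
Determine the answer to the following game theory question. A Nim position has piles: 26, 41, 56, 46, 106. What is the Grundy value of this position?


We need the XOR (exclusive or) of all pile sizes.
After XOR-ing pile 1 (size 26): 0 XOR 26 = 26
After XOR-ing pile 2 (size 41): 26 XOR 41 = 51
After XOR-ing pile 3 (size 56): 51 XOR 56 = 11
After XOR-ing pile 4 (size 46): 11 XOR 46 = 37
After XOR-ing pile 5 (size 106): 37 XOR 106 = 79
The Nim-value of this position is 79.

79


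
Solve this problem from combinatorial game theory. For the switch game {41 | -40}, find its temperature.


The game is {41 | -40}, a switch {a | b} with numbers a > b.
Cooling {a | b} by t gives {a - t | b + t}, which stops being hot when a - t = b + t, i.e. at t = (a - b)/2. So the temperature of a switch is (a - b)/2.
Temperature = (Left option - Right option) / 2
= (41 - (-40)) / 2
= 81 / 2
= 81/2

81/2


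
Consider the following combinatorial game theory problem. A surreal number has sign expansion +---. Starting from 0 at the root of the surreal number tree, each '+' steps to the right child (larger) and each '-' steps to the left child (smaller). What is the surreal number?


Sign expansion: +---
Rule: track bounds (lo, hi), initially (-inf, +inf). On '+', the current value becomes lo and we move to the simplest number in (value, hi): value + 1 if hi = +inf, otherwise the midpoint (value + hi)/2. On '-', the current value becomes hi and we move to value - 1 if lo = -inf, otherwise the midpoint (lo + value)/2.
Start at 0.
Step 1: sign = +, move right. Bounds: (0, +inf). Value = 1
Step 2: sign = -, move left. Bounds: (0, 1). Value = 1/2
Step 3: sign = -, move left. Bounds: (0, 1/2). Value = 1/4
Step 4: sign = -, move left. Bounds: (0, 1/4). Value = 1/8
The surreal number with sign expansion +--- is 1/8.

1/8


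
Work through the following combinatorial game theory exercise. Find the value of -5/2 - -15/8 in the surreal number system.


x = -5/2, y = -15/8
Converting to common denominator: 8
x = -20/8, y = -15/8
x - y = -5/2 - -15/8 = -5/8

-5/8


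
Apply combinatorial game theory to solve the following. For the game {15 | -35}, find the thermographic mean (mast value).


Game = {15 | -35}, a switch {a | b} with numbers a > b.
Its thermograph has left wall a - t and right wall b + t, which meet at t = (a - b)/2, where both equal (a + b)/2. So the mast (mean value) is at (a + b)/2.
Mean = (15 + (-35))/2 = -20/2 = -10

-10


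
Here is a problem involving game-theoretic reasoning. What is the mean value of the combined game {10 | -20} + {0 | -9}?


G1 = {10 | -20}, G2 = {0 | -9}
Each is a switch {a | b} with numbers a > b; its mean value is (a + b)/2, and mean value is additive over game sums: m(G1 + G2) = m(G1) + m(G2).
Mean of G1 = (10 + (-20))/2 = -10/2 = -5
Mean of G2 = (0 + (-9))/2 = -9/2 = -9/2
Mean of G1 + G2 = -5 + -9/2 = -19/2

-19/2


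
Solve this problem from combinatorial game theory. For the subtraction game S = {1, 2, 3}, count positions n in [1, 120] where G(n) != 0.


Subtraction set S = {1, 2, 3}, so G(n) = n mod 4.
G(n) = 0 when n is a multiple of 4.
Multiples of 4 in [1, 120]: 30
N-positions (nonzero Grundy) = 120 - 30 = 90

90


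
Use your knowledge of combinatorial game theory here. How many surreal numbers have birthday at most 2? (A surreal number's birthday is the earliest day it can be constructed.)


Day 0: {|} = 0 is born. Count = 1.
Day n: the number of surreal numbers born by day n is 2^(n+1) - 1.
By day 0: 2^1 - 1 = 1
By day 1: 2^2 - 1 = 3
By day 2: 2^3 - 1 = 7
By day 2: 7 surreal numbers.

7


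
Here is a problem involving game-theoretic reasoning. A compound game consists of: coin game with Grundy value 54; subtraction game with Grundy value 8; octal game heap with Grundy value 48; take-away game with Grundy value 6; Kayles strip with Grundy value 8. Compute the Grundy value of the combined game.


By the Sprague-Grundy theorem, the Grundy value of a sum of games is the XOR of individual Grundy values.
coin game: Grundy value = 54. Running XOR: 0 XOR 54 = 54
subtraction game: Grundy value = 8. Running XOR: 54 XOR 8 = 62
octal game heap: Grundy value = 48. Running XOR: 62 XOR 48 = 14
take-away game: Grundy value = 6. Running XOR: 14 XOR 6 = 8
Kayles strip: Grundy value = 8. Running XOR: 8 XOR 8 = 0
The combined Grundy value is 0.

0


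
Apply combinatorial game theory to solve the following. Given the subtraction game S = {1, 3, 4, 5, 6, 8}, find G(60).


The subtraction set is S = {1, 3, 4, 5, 6, 8}.
G(k) = mex{ G(k - s) : s in S, s <= k }. We compute iteratively: G(0) = 0.
G(1) = mex({0}) = 1
G(2) = mex({1}) = 0
G(3) = mex({0}) = 1
G(4) = mex({0, 1}) = 2
G(5) = mex({0, 1, 2}) = 3
G(6) = mex({0, 1, 3}) = 2
G(7) = mex({0, 1, 2}) = 3
G(8) = mex({0, 1, 2, 3}) = 4
G(9) = mex({1, 2, 3, 4}) = 0
G(10) = mex({0, 2, 3}) = 1
G(11) = mex({1, 2, 3, 4}) = 0
G(12) = mex({0, 2, 3, 4}) = 1
G(13) = mex({0, 1, 3, 4}) = 2
G(14) = mex({0, 1, 2, 4}) = 3
G(15) = mex({0, 1, 3}) = 2
G(16) = mex({0, 1, 2, 4}) = 3
Observe that G(9)..G(16) = 0, 1, 0, 1, 2, 3, 2, 3 repeats G(0)..G(7) = 0, 1, 0, 1, 2, 3, 2, 3.
For k >= max(S) = 8, G(k) is determined by the previous 8 values G(k-8)..G(k-1); a window of 8 consecutive values has recurred shifted by 9, so by induction G(k + 9) = G(k) for all k >= 0: the sequence is periodic from the start with period 9.
One period: G(0..8) = 0, 1, 0, 1, 2, 3, 2, 3, 4.
60 mod 9 = 6, so G(60) = G(6) = 2.

2


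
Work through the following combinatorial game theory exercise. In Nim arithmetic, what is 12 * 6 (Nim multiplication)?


Nim multiplication is bilinear over XOR: (u XOR v) * w = (u*w) XOR (v*w).
So we split each operand into its bit components and XOR the pairwise Nim products.
12 = 4 + 8 (as XOR of powers of 2).
6 = 2 + 4 (as XOR of powers of 2).
Using the standard Nim-product table on single bits:
  2*2 = 3,   2*4 = 8,   2*8 = 12,
  4*4 = 6,   4*8 = 11,  8*8 = 13,
and  1*x = x (identity), k*l = l*k (commutative).
Pairwise Nim products:
  4 * 2 = 8
  4 * 4 = 6
  8 * 2 = 12
  8 * 4 = 11
XOR them: 8 XOR 6 XOR 12 XOR 11 = 9.
Result: 12 * 6 = 9 (in Nim).

9


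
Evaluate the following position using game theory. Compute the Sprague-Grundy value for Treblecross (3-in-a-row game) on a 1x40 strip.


Treblecross: place X on empty cells; 3-in-a-row wins.
Playing within two cells of an existing X lets the opponent win at once, so sensible play treats the cells i-2..i+2 around each X as dead. The player left with no safe cell loses, so this is a normal-play take-away game on strips of safe cells.
Placing X at cell i (0-indexed) of a strip of k safe cells leaves independent strips of sizes max(0, i-2) and max(0, k-i-3). Hence G(k) = mex{ G(max(0,i-2)) XOR G(max(0,k-i-3)) : 0 <= i < k }, with G(0) = 0.
G(1): splits (0,0):0^0=0 -> mex({0}) = 1
G(2): splits (0,0):0^0=0 -> mex({0}) = 1
G(3): splits (0,0):0^0=0 -> mex({0}) = 1
G(4): splits (0,1):0^1=1 (0,0):0^0=0 -> mex({0, 1}) = 2
G(5): splits (0,2):0^1=1 (0,1):0^1=1 (0,0):0^0=0 -> mex({0, 1}) = 2
G(6) = mex({1}) = 0
G(7) = mex({0, 1, 2}) = 3
G(8) = mex({0, 1, 2}) = 3
G(9) = mex({0, 2}) = 1
G(10) = mex({0, 2, 3}) = 1
G(11) = mex({0, 3}) = 1
G(12) = mex({1, 3}) = 0
G(13) = mex({0, 1, 2, 3}) = 4
G(14) = mex({0, 1, 2}) = 3
G(15) = mex({0, 1, 2}) = 3
G(16) = mex({0, 1, 2, 4}) = 3
G(17) = mex({0, 1, 3, 4}) = 2
G(18) = mex({0, 1, 3, 4}) = 2
G(19) = mex({0, 1, 3, 5}) = 2
G(20) = mex({0, 1, 2, 3, 5}) = 4
G(21) = mex({0, 1, 2, 3, 5}) = 4
G(22) = mex({1, 2, 6}) = 0
G(23) = mex({0, 1, 2, 3, 4, 6}) = 5
G(24) = mex({0, 1, 2, 3, 4}) = 5
G(25) = mex({0, 1, 3, 4, 7}) = 2
G(26) = mex({0, 1, 3, 4, 5, 7}) = 2
G(27) = mex({0, 1, 3, 5}) = 2
G(28) = mex({0, 1, 2, 5}) = 3
G(29) = mex({0, 1, 2, 4, 5, 6}) = 3
G(30) = mex({1, 2, 4, 6}) = 0
G(31) = mex({0, 1, 2, 3, 4, 6}) = 5
G(32) = mex({1, 2, 3, 4, 7}) = 0
G(33) = mex({0, 3, 7}) = 1
G(34) = mex({0, 2, 3, 5, 7}) = 1
G(35) = mex({0, 2, 3, 5, 6}) = 1
G(36) = mex({0, 1, 2, 5, 6}) = 3
G(37) = mex({0, 1, 2, 4, 5, 6}) = 3
G(38) = mex({0, 1, 2, 4}) = 3
G(39) = mex({0, 1, 2, 3, 4, 7}) = 5
G(40) = mex({0, 1, 2, 3, 4, 5, 7}) = 6
Therefore G(40) = 6.

6


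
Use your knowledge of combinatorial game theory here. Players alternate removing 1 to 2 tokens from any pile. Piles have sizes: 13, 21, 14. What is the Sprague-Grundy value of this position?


Subtraction set: {1, 2}
For this subtraction set, G(n) = n mod 3 (period = max + 1 = 3).
Pile 1 (size 13): G(13) = 13 mod 3 = 1
Pile 2 (size 21): G(21) = 21 mod 3 = 0
Pile 3 (size 14): G(14) = 14 mod 3 = 2
Total Grundy value = XOR of all: 1 XOR 0 XOR 2 = 3

3


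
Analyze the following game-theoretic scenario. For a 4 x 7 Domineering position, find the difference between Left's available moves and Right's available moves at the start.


Board is 4 x 7 (rows x cols).
Left (vertical) placements: (rows-1) * cols = 3 * 7 = 21
Right (horizontal) placements: rows * (cols-1) = 4 * 6 = 24
Advantage = Left - Right = 21 - 24 = -3

-3


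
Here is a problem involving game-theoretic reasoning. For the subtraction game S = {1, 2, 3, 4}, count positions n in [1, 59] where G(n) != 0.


Subtraction set S = {1, 2, 3, 4}, so G(n) = n mod 5.
G(n) = 0 when n is a multiple of 5.
Multiples of 5 in [1, 59]: 11
N-positions (nonzero Grundy) = 59 - 11 = 48

48


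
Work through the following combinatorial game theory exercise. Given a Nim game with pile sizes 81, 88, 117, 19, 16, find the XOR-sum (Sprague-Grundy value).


We need the XOR (exclusive or) of all pile sizes.
After XOR-ing pile 1 (size 81): 0 XOR 81 = 81
After XOR-ing pile 2 (size 88): 81 XOR 88 = 9
After XOR-ing pile 3 (size 117): 9 XOR 117 = 124
After XOR-ing pile 4 (size 19): 124 XOR 19 = 111
After XOR-ing pile 5 (size 16): 111 XOR 16 = 127
The Nim-value of this position is 127.

127


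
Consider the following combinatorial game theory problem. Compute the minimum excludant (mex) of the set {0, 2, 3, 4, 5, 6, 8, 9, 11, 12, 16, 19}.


Set = {0, 2, 3, 4, 5, 6, 8, 9, 11, 12, 16, 19}
0 is in the set.
1 is NOT in the set. This is the mex.
mex = 1

1


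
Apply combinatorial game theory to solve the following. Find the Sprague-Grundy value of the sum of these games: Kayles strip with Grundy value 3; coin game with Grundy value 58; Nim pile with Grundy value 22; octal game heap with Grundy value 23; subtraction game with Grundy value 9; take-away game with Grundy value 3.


By the Sprague-Grundy theorem, the Grundy value of a sum of games is the XOR of individual Grundy values.
Kayles strip: Grundy value = 3. Running XOR: 0 XOR 3 = 3
coin game: Grundy value = 58. Running XOR: 3 XOR 58 = 57
Nim pile: Grundy value = 22. Running XOR: 57 XOR 22 = 47
octal game heap: Grundy value = 23. Running XOR: 47 XOR 23 = 56
subtraction game: Grundy value = 9. Running XOR: 56 XOR 9 = 49
take-away game: Grundy value = 3. Running XOR: 49 XOR 3 = 50
The combined Grundy value is 50.

50


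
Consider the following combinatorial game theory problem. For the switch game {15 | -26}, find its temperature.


The game is {15 | -26}, a switch {a | b} with numbers a > b.
Cooling {a | b} by t gives {a - t | b + t}, which stops being hot when a - t = b + t, i.e. at t = (a - b)/2. So the temperature of a switch is (a - b)/2.
Temperature = (Left option - Right option) / 2
= (15 - (-26)) / 2
= 41 / 2
= 41/2

41/2


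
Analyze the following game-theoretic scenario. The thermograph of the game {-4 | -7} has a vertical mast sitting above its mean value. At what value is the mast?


Game = {-4 | -7}, a switch {a | b} with numbers a > b.
Its thermograph has left wall a - t and right wall b + t, which meet at t = (a - b)/2, where both equal (a + b)/2. So the mast (mean value) is at (a + b)/2.
Mean = (-4 + (-7))/2 = -11/2 = -11/2

-11/2


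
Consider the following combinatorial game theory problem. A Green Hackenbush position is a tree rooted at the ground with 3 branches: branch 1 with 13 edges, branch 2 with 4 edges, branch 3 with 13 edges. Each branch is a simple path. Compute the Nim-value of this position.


The tree has 3 branches from the ground vertex.
In Green Hackenbush, the Nim-value of a simple path of length k is k.
Branch 1: length 13, Nim-value = 13
Branch 2: length 4, Nim-value = 4
Branch 3: length 13, Nim-value = 13
Total Nim-value = XOR of all branch values:
0 XOR 13 = 13
13 XOR 4 = 9
9 XOR 13 = 4
Nim-value of the tree = 4

4


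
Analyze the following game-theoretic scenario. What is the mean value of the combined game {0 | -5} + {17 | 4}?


G1 = {0 | -5}, G2 = {17 | 4}
Each is a switch {a | b} with numbers a > b; its mean value is (a + b)/2, and mean value is additive over game sums: m(G1 + G2) = m(G1) + m(G2).
Mean of G1 = (0 + (-5))/2 = -5/2 = -5/2
Mean of G2 = (17 + (4))/2 = 21/2 = 21/2
Mean of G1 + G2 = -5/2 + 21/2 = 8

8
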